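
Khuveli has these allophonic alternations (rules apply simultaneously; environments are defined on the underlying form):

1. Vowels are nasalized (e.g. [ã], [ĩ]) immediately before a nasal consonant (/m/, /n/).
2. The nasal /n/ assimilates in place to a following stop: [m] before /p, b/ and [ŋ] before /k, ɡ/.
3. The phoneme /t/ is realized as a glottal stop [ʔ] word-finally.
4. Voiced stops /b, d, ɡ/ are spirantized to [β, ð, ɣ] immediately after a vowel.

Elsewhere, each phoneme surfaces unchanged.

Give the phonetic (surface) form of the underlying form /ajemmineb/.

/a/ (word-initial): rule 1 targets it, but not before a nasal consonant → unchanged [a].
/j/ stays [j].
/e/ (between /j/ and /m/): before a nasal consonant, so rule 1 applies → [ẽ].
/m/ — not in any rule's target class → [m].
/m/ (between /m/ and /i/): no rule targets it → [m].
/i/ — between /m/ and /n/, before a nasal consonant — surfaces as [ĩ] (rule 1).
/n/ (between /i/ and /e/): rule 2 targets it, but not before a labial or velar stop → unchanged [n].
/e/ — between /n/ and /b/; rule 1 does not apply here → [e].
/b/ meets the environment for rule 4 (immediately after a vowel) → [β].

[ajẽmmĩneβ]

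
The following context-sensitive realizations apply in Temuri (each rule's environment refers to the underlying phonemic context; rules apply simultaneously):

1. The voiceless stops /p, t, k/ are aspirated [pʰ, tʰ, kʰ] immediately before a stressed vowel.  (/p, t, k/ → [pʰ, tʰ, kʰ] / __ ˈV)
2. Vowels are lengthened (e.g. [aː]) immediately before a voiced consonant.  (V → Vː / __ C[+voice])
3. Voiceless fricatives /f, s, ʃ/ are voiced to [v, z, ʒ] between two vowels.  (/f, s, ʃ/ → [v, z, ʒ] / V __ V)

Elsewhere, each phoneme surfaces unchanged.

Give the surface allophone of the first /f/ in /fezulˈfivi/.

[f]

/f/ (word-initial): rule 3 targets it, but not between two vowels → unchanged [f].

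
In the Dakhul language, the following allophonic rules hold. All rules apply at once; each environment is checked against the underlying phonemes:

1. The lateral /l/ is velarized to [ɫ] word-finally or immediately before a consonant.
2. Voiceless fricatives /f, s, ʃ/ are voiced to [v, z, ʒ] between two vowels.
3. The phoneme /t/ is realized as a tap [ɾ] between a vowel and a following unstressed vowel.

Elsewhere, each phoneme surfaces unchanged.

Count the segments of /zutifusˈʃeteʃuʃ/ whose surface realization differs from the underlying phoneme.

4

Segments that undergo a rule: /t/ → [ɾ] (rule 3); /f/ → [v] (rule 2); /t/ → [ɾ] (rule 3); /ʃ/ → [ʒ] (rule 2).
All other segments surface unchanged.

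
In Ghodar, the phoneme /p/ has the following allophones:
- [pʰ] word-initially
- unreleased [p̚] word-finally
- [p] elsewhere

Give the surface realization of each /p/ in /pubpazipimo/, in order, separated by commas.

Occurrence 1 (position 1): word-initially → [pʰ].
Occurrence 2 (position 4): no conditioning environment matches → elsewhere allophone [p].
Occurrence 3 (position 8): no conditioning environment matches → elsewhere allophone [p].

[pʰ], [p], [p]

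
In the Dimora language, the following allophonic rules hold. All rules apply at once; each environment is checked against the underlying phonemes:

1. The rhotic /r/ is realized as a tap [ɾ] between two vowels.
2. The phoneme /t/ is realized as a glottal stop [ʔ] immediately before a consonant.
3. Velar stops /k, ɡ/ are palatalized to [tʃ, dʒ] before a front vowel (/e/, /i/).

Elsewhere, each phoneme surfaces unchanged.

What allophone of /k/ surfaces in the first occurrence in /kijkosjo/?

/k/ (word-initial) occurs before a front vowel → [tʃ] by rule 3.

[tʃ]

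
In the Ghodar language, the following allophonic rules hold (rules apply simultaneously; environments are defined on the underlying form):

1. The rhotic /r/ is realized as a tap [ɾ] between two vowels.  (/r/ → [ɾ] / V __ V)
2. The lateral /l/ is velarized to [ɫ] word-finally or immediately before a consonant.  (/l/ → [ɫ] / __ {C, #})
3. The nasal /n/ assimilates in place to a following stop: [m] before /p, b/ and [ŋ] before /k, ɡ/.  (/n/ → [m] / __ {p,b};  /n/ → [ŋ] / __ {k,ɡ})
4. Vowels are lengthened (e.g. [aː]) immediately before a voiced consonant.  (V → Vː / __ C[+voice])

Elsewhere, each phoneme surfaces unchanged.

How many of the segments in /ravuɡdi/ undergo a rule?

2

Segments that undergo a rule: /a/ → [aː] (rule 4); /u/ → [uː] (rule 4).
All other segments surface unchanged.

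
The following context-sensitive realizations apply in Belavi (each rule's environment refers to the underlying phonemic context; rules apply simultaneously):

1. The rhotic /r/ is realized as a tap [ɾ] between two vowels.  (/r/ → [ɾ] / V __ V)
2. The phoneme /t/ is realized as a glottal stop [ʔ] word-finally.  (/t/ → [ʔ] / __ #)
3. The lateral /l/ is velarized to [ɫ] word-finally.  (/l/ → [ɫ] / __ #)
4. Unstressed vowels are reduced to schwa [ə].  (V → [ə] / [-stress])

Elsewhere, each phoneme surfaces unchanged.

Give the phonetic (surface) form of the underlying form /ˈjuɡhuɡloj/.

[ˈjuɡhəɡləj]

/j/ (word-initial): no rule targets it → [j].
/u/ (between /j/ and /ɡ/): rule 4 targets it, but not in an unstressed syllable → unchanged [u].
/ɡ/ (between /u/ and /h/): no rule targets it → [ɡ].
/h/ stays [h].
/u/ (between /h/ and /ɡ/): in an unstressed syllable, so rule 4 applies → [ə].
/ɡ/ (between /u/ and /l/) is unaffected → [ɡ].
/l/ (between /ɡ/ and /o/) is in the target of rule 3 but the environment (word-finally) is not met → [l].
/o/ — between /l/ and /j/, in an unstressed syllable — surfaces as [ə] (rule 4).
/j/ (word-final) is unaffected → [j].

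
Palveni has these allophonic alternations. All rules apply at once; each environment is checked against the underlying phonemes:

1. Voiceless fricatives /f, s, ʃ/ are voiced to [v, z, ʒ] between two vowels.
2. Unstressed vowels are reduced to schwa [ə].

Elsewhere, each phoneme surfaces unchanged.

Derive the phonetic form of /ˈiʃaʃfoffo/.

/i/ (word-initial) is in the target of rule 2 but the environment (in an unstressed syllable) is not met → [i].
/ʃ/ — between /i/ and /a/, between two vowels — surfaces as [ʒ] (rule 1).
/a/ (between /ʃ/ and /ʃ/): in an unstressed syllable, so rule 2 applies → [ə].
/ʃ/ (between /a/ and /f/): rule 1 targets it, but not between two vowels → unchanged [ʃ].
/f/ (between /ʃ/ and /o/) fails the environment for rule 1, so it stays [f].
Rule 2 applies to /o/ (between /f/ and /f/: in an unstressed syllable) → [ə].
/f/ (between /o/ and /f/) fails the environment for rule 1, so it stays [f].
/f/ (between /f/ and /o/) is in the target of rule 1 but the environment (between two vowels) is not met → [f].
/o/ (word-final): in an unstressed syllable, so rule 2 applies → [ə].

[ˈiʒəʃfəffə]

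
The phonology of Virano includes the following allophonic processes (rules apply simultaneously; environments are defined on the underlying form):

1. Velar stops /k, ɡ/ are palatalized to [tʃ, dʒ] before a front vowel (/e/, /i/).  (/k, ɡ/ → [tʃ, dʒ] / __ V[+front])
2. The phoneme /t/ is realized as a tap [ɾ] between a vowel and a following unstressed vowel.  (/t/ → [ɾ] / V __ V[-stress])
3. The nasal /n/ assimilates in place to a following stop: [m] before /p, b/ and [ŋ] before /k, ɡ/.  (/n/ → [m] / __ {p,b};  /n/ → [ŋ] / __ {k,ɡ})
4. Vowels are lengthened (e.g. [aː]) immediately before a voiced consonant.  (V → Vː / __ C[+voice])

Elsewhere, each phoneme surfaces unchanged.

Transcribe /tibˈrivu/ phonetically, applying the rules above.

/t/ (word-initial): rule 2 targets it, but not between a vowel and a following unstressed vowel → unchanged [t].
/i/ (between /t/ and /b/) occurs before a voiced consonant → [iː] by rule 4.
/b/ — not in any rule's target class → [b].
/r/ stays [r].
Rule 4 applies to /i/ (between /r/ and /v/: before a voiced consonant) → [iː].
/v/ — not in any rule's target class → [v].
/u/ (word-final) is in the target of rule 4 but the environment (before a voiced consonant) is not met → [u].

[tiːbˈriːvu]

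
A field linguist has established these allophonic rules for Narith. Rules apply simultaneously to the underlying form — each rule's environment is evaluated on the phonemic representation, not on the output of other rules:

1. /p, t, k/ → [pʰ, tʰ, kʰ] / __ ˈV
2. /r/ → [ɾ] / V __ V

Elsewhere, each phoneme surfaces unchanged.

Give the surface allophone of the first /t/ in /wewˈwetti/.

/t/ — between /e/ and /t/; rule 1 does not apply here → [t].

[t]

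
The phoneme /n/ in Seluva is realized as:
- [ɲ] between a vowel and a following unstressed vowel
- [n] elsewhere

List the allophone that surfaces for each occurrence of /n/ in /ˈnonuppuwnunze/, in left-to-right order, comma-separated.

[n], [ɲ], [n], [n]

Occurrence 1 (position 1): no conditioning environment matches → elsewhere allophone [n].
Occurrence 2 (position 3): between a vowel and a following unstressed vowel → [ɲ].
Occurrence 3 (position 9): no conditioning environment matches → elsewhere allophone [n].
Occurrence 4 (position 11): no conditioning environment matches → elsewhere allophone [n].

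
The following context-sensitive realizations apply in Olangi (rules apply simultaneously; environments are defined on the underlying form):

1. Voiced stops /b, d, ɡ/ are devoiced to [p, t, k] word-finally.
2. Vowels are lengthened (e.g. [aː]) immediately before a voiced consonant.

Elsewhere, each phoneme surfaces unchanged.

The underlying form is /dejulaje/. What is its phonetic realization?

[deːjuːlaːje]

/d/ (word-initial) fails the environment for rule 1, so it stays [d].
/e/ (between /d/ and /j/): before a voiced consonant, so rule 2 applies → [eː].
/j/ (between /e/ and /u/): no rule targets it → [j].
/u/ meets the environment for rule 2 (before a voiced consonant) → [uː].
/l/ stays [l].
/a/ — between /l/ and /j/, before a voiced consonant — surfaces as [aː] (rule 2).
/j/ stays [j].
/e/ — word-final; rule 2 does not apply here → [e].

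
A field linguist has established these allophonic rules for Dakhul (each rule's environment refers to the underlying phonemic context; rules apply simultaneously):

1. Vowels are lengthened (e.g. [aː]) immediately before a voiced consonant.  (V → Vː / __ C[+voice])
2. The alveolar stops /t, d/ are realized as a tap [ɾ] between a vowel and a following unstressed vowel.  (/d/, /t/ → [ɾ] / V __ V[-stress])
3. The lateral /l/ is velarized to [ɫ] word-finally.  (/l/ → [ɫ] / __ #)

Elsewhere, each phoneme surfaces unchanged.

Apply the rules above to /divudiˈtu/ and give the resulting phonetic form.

/d/ (word-initial) is in the target of rule 2 but the environment (between a vowel and a following unstressed vowel) is not met → [d].
Rule 1 applies to /i/ (between /d/ and /v/: before a voiced consonant) → [iː].
/v/ stays [v].
/u/ (between /v/ and /d/) occurs before a voiced consonant → [uː] by rule 1.
Rule 2 applies to /d/ (between /u/ and /i/: between a vowel and a following unstressed vowel) → [ɾ].
/i/ (between /d/ and /t/) fails the environment for rule 1, so it stays [i].
/t/ (between /i/ and /u/) fails the environment for rule 2, so it stays [t].
/u/ (word-final) is in the target of rule 1 but the environment (before a voiced consonant) is not met → [u].

[diːvuːɾiˈtu]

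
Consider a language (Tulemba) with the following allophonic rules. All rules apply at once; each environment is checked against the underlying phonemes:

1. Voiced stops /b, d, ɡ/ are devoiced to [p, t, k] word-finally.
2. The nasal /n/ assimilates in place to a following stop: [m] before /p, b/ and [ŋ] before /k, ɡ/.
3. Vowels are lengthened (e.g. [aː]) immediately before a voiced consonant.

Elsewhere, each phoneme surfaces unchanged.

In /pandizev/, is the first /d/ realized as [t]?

/d/ — between /n/ and /i/; rule 1 does not apply here → [d].
The actual realization is [d], not [t].

No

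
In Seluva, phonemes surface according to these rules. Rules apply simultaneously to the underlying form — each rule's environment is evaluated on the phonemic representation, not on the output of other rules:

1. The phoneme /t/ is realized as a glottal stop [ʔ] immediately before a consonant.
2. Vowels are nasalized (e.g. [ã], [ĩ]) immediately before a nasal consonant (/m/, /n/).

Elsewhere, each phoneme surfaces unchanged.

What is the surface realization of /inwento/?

[ĩnwẽnto]

/i/ (word-initial): before a nasal consonant, so rule 2 applies → [ĩ].
/n/ stays [n].
/w/ stays [w].
/e/ (between /w/ and /n/) occurs before a nasal consonant → [ẽ] by rule 2.
/n/ (between /e/ and /t/): no rule targets it → [n].
/t/ — between /n/ and /o/; rule 1 does not apply here → [t].
/o/ — word-final; rule 2 does not apply here → [o].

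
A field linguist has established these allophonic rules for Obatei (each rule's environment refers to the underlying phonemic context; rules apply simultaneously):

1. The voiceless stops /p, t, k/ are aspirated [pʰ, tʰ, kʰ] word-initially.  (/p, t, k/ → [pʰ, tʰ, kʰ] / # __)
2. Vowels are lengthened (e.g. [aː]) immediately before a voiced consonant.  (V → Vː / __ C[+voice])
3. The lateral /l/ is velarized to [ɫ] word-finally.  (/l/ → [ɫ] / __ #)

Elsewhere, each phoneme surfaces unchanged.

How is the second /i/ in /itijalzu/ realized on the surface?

/i/ (between /t/ and /j/): before a voiced consonant, so rule 2 applies → [iː].

[iː]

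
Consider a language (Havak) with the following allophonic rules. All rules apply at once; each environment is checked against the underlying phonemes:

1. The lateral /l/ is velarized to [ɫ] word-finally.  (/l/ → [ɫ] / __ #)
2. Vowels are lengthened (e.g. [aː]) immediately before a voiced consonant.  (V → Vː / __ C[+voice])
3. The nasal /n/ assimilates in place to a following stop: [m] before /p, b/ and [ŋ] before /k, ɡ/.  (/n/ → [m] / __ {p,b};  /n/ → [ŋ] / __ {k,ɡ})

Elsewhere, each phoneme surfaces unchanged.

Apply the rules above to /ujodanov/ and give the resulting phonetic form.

[uːjoːdaːnoːv]

/u/ meets the environment for rule 2 (before a voiced consonant) → [uː].
/j/ (between /u/ and /o/) is unaffected → [j].
/o/ (between /j/ and /d/): before a voiced consonant, so rule 2 applies → [oː].
/d/ — not in any rule's target class → [d].
Rule 2 applies to /a/ (between /d/ and /n/: before a voiced consonant) → [aː].
/n/ (between /a/ and /o/): rule 3 targets it, but not before a labial or velar stop → unchanged [n].
Rule 2 applies to /o/ (between /n/ and /v/: before a voiced consonant) → [oː].
/v/ (word-final): no rule targets it → [v].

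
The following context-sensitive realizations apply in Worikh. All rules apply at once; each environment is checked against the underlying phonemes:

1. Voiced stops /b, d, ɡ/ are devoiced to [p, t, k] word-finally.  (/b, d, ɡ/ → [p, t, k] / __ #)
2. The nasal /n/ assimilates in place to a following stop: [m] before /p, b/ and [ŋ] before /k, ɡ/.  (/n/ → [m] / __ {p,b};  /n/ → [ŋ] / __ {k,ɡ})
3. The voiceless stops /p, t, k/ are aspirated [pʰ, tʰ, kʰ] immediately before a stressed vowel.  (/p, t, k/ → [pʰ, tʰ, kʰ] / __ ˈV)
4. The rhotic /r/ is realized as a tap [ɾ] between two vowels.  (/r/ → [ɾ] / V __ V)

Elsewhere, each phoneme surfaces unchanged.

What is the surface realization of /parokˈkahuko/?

/p/ (word-initial) is in the target of rule 3 but the environment (immediately before a stressed vowel) is not met → [p].
/a/ stays [a].
/r/ — between /a/ and /o/, between two vowels — surfaces as [ɾ] (rule 4).
/o/ (between /r/ and /k/): no rule targets it → [o].
/k/ (between /o/ and /k/) is in the target of rule 3 but the environment (immediately before a stressed vowel) is not met → [k].
Rule 3 applies to /k/ (between /k/ and /a/: immediately before a stressed vowel) → [kʰ].
/a/ — not in any rule's target class → [a].
/h/ stays [h].
/u/ (between /h/ and /k/): no rule targets it → [u].
/k/ (between /u/ and /o/) is in the target of rule 3 but the environment (immediately before a stressed vowel) is not met → [k].
/o/ — not in any rule's target class → [o].

[paɾokˈkʰahuko]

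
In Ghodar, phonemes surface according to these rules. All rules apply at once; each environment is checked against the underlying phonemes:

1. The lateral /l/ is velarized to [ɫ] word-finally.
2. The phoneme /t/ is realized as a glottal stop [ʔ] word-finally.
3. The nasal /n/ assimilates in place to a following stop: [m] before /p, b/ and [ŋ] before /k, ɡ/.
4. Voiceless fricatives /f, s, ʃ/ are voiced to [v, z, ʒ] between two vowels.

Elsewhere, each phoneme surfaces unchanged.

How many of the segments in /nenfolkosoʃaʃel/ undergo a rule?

Segments that undergo a rule: /s/ → [z] (rule 4); /ʃ/ → [ʒ] (rule 4); /ʃ/ → [ʒ] (rule 4); /l/ → [ɫ] (rule 1).
All other segments surface unchanged.

4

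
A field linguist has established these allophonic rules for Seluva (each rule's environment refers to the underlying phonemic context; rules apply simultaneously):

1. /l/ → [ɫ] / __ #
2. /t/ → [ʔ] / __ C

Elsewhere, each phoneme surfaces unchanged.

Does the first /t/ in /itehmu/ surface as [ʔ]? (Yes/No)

/t/ (between /i/ and /e/) fails the environment for rule 2, so it stays [t].
The actual realization is [t], not [ʔ].

No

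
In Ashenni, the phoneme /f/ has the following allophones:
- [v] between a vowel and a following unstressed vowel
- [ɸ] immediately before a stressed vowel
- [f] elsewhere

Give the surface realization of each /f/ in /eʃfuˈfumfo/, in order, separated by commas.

Occurrence 1 (position 3): no conditioning environment matches → elsewhere allophone [f].
Occurrence 2 (position 5): immediately before a stressed vowel → [ɸ].
Occurrence 3 (position 8): no conditioning environment matches → elsewhere allophone [f].

[f], [ɸ], [f]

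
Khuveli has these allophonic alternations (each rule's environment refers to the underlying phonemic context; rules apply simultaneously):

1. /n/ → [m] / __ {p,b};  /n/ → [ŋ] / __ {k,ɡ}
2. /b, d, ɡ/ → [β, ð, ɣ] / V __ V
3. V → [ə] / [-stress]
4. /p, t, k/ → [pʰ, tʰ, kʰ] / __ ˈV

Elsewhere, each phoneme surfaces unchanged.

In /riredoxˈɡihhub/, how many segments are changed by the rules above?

Segments that undergo a rule: /i/ → [ə] (rule 3); /e/ → [ə] (rule 3); /d/ → [ð] (rule 2); /o/ → [ə] (rule 3); /u/ → [ə] (rule 3).
All other segments surface unchanged.

5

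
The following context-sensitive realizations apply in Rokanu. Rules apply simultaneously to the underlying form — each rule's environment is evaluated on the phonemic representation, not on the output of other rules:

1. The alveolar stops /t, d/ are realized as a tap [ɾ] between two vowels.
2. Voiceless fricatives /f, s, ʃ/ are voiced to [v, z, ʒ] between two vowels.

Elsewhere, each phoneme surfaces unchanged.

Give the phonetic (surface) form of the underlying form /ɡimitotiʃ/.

[ɡimiɾoɾiʃ]

/t/ (between /i/ and /o/): between two vowels, so rule 1 applies → [ɾ].
/t/ (between /o/ and /i/): between two vowels, so rule 1 applies → [ɾ].
/ʃ/ (word-final) is in the target of rule 2 but the environment (between two vowels) is not met → [ʃ].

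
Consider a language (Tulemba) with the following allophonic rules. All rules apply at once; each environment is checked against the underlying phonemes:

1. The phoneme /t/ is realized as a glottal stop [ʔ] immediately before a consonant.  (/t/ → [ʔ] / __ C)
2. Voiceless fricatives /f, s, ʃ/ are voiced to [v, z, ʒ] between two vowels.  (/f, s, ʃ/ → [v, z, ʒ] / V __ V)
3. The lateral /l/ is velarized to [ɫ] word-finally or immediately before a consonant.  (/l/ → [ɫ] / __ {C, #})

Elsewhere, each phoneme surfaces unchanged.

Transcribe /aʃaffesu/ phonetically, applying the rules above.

[aʒaffezu]

/a/ stays [a].
/ʃ/ (between /a/ and /a/): between two vowels, so rule 2 applies → [ʒ].
/a/ (between /ʃ/ and /f/): no rule targets it → [a].
/f/ (between /a/ and /f/) fails the environment for rule 2, so it stays [f].
/f/ — between /f/ and /e/; rule 2 does not apply here → [f].
/e/ (between /f/ and /s/): no rule targets it → [e].
/s/ (between /e/ and /u/): between two vowels, so rule 2 applies → [z].
/u/ (word-final): no rule targets it → [u].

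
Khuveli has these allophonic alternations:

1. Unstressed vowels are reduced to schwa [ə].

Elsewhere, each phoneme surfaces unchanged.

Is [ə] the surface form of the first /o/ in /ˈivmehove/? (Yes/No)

/o/ (between /h/ and /v/): in an unstressed syllable, so rule 1 applies → [ə].
The actual realization is [ə], which matches [ə].

Yes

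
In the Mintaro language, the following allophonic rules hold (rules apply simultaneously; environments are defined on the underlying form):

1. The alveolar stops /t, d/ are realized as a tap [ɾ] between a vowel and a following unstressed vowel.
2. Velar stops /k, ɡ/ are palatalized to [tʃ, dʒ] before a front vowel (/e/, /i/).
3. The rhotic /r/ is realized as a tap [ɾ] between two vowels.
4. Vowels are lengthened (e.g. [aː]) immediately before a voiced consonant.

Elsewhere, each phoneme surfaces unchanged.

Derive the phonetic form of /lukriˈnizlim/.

[lukriːˈniːzliːm]

/u/ (between /l/ and /k/) is in the target of rule 4 but the environment (before a voiced consonant) is not met → [u].
/k/ (between /u/ and /r/): rule 2 targets it, but not before a front vowel → unchanged [k].
/r/ (between /k/ and /i/): rule 3 targets it, but not between two vowels → unchanged [r].
/i/ — between /r/ and /n/, before a voiced consonant — surfaces as [iː] (rule 4).
/i/ (between /n/ and /z/) occurs before a voiced consonant → [iː] by rule 4.
/i/ — between /l/ and /m/, before a voiced consonant — surfaces as [iː] (rule 4).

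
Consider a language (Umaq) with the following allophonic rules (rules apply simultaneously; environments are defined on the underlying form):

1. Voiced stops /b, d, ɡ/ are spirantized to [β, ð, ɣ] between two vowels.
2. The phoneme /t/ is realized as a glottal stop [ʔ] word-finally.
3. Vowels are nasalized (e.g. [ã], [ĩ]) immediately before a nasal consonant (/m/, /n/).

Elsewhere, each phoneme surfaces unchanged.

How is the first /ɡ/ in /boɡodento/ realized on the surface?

Rule 1 applies to /ɡ/ (between /o/ and /o/: between two vowels) → [ɣ].

[ɣ]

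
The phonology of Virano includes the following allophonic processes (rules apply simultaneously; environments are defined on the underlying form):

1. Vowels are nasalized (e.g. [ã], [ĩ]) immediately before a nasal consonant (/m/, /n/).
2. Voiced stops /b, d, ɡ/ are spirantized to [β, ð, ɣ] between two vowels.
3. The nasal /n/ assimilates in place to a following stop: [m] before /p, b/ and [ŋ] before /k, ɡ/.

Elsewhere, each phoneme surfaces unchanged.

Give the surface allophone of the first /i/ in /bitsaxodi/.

/i/ — between /b/ and /t/; rule 1 does not apply here → [i].

[i]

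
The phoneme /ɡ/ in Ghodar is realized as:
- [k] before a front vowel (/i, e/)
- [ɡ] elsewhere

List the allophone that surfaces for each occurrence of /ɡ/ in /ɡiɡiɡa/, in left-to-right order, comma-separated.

[k], [k], [ɡ]

Occurrence 1 (position 1): before a front vowel (/i, e/) → [k].
Occurrence 2 (position 3): before a front vowel (/i, e/) → [k].
Occurrence 3 (position 5): no conditioning environment matches → elsewhere allophone [ɡ].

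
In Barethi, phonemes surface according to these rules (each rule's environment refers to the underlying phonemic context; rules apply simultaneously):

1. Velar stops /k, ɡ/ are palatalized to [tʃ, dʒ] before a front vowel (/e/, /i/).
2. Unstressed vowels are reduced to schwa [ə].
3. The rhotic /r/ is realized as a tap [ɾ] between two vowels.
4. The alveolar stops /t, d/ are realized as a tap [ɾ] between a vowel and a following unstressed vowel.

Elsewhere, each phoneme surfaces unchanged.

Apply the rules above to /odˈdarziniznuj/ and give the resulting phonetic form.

/o/ meets the environment for rule 2 (in an unstressed syllable) → [ə].
/d/ (between /o/ and /d/): rule 4 targets it, but not between a vowel and a following unstressed vowel → unchanged [d].
/d/ (between /d/ and /a/): rule 4 targets it, but not between a vowel and a following unstressed vowel → unchanged [d].
/a/ (between /d/ and /r/) is in the target of rule 2 but the environment (in an unstressed syllable) is not met → [a].
/r/ — between /a/ and /z/; rule 3 does not apply here → [r].
/i/ — between /z/ and /n/, in an unstressed syllable — surfaces as [ə] (rule 2).
/i/ (between /n/ and /z/) occurs in an unstressed syllable → [ə] by rule 2.
/u/ (between /n/ and /j/): in an unstressed syllable, so rule 2 applies → [ə].

[ədˈdarzənəznəj]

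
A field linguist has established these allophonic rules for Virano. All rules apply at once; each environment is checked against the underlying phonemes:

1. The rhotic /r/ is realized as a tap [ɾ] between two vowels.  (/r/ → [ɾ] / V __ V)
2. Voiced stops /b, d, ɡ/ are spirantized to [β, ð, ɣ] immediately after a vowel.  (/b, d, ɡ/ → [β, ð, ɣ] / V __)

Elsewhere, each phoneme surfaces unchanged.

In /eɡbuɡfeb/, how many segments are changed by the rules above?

Segments that undergo a rule: /ɡ/ → [ɣ] (rule 2); /ɡ/ → [ɣ] (rule 2); /b/ → [β] (rule 2).
All other segments surface unchanged.

3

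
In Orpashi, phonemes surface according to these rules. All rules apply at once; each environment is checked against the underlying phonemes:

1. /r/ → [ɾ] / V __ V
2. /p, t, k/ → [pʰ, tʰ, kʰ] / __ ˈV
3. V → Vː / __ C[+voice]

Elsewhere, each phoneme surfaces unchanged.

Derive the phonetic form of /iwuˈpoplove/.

[iːwuˈpʰoploːve]

/i/ (word-initial) occurs before a voiced consonant → [iː] by rule 3.
/w/ (between /i/ and /u/) is unaffected → [w].
/u/ (between /w/ and /p/) is in the target of rule 3 but the environment (before a voiced consonant) is not met → [u].
Rule 2 applies to /p/ (between /u/ and /o/: immediately before a stressed vowel) → [pʰ].
/o/ (between /p/ and /p/): rule 3 targets it, but not before a voiced consonant → unchanged [o].
/p/ (between /o/ and /l/) is in the target of rule 2 but the environment (immediately before a stressed vowel) is not met → [p].
/l/ (between /p/ and /o/): no rule targets it → [l].
/o/ (between /l/ and /v/) occurs before a voiced consonant → [oː] by rule 3.
/v/ stays [v].
/e/ (word-final): rule 3 targets it, but not before a voiced consonant → unchanged [e].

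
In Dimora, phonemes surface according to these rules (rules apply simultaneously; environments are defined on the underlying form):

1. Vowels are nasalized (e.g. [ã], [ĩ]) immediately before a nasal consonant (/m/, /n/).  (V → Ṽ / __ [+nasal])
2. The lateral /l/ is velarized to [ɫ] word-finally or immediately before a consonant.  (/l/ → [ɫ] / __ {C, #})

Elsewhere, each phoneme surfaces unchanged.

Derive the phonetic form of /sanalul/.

/a/ (between /s/ and /n/): before a nasal consonant, so rule 1 applies → [ã].
/a/ (between /n/ and /l/) is in the target of rule 1 but the environment (before a nasal consonant) is not met → [a].
/l/ (between /a/ and /u/): rule 2 targets it, but not word-finally or immediately before a consonant → unchanged [l].
/u/ — between /l/ and /l/; rule 1 does not apply here → [u].
/l/ (word-final) occurs word-finally or immediately before a consonant → [ɫ] by rule 2.

[sãnaluɫ]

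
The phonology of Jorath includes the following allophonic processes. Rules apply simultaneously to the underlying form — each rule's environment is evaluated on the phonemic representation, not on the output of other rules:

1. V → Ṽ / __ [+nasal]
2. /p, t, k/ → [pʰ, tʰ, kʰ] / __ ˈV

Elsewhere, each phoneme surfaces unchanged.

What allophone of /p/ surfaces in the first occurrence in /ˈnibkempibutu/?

/p/ (between /m/ and /i/) is in the target of rule 2 but the environment (immediately before a stressed vowel) is not met → [p].

[p]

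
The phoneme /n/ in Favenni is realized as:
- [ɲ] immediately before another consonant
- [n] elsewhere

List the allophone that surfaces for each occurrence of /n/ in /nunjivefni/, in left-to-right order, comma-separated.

Occurrence 1 (position 1): no conditioning environment matches → elsewhere allophone [n].
Occurrence 2 (position 3): immediately before another consonant → [ɲ].
Occurrence 3 (position 9): no conditioning environment matches → elsewhere allophone [n].

[n], [ɲ], [n]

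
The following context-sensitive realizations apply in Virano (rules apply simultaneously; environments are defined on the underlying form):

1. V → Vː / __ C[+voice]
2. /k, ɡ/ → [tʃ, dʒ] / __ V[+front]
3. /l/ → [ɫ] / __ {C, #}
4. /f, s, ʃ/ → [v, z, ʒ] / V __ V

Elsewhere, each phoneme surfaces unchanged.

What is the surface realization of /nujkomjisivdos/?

[nuːjkoːmjiziːvdos]

/n/ — not in any rule's target class → [n].
/u/ (between /n/ and /j/) occurs before a voiced consonant → [uː] by rule 1.
/j/ stays [j].
/k/ (between /j/ and /o/) is in the target of rule 2 but the environment (before a front vowel) is not met → [k].
/o/ (between /k/ and /m/) occurs before a voiced consonant → [oː] by rule 1.
/m/ stays [m].
/j/ — not in any rule's target class → [j].
/i/ (between /j/ and /s/) is in the target of rule 1 but the environment (before a voiced consonant) is not met → [i].
/s/ — between /i/ and /i/, between two vowels — surfaces as [z] (rule 4).
Rule 1 applies to /i/ (between /s/ and /v/: before a voiced consonant) → [iː].
/v/ — not in any rule's target class → [v].
/d/ stays [d].
/o/ — between /d/ and /s/; rule 1 does not apply here → [o].
/s/ (word-final) fails the environment for rule 4, so it stays [s].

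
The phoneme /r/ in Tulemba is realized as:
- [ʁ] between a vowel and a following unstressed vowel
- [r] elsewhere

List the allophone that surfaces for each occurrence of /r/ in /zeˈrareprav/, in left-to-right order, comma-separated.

Occurrence 1 (position 3): no conditioning environment matches → elsewhere allophone [r].
Occurrence 2 (position 5): between a vowel and a following unstressed vowel → [ʁ].
Occurrence 3 (position 8): no conditioning environment matches → elsewhere allophone [r].

[r], [ʁ], [r]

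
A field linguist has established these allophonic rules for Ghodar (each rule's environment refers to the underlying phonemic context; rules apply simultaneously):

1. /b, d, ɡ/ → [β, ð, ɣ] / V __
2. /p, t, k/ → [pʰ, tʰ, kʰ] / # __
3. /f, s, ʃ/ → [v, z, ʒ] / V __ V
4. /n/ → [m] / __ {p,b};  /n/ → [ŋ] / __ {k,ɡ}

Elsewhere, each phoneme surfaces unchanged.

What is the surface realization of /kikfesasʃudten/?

/k/ (word-initial) occurs word-initially → [kʰ] by rule 2.
/k/ — between /i/ and /f/; rule 2 does not apply here → [k].
/f/ (between /k/ and /e/): rule 3 targets it, but not between two vowels → unchanged [f].
/s/ — between /e/ and /a/, between two vowels — surfaces as [z] (rule 3).
/s/ (between /a/ and /ʃ/) is in the target of rule 3 but the environment (between two vowels) is not met → [s].
/ʃ/ (between /s/ and /u/) fails the environment for rule 3, so it stays [ʃ].
/d/ — between /u/ and /t/, immediately after a vowel — surfaces as [ð] (rule 1).
/t/ (between /d/ and /e/) is in the target of rule 2 but the environment (word-initially) is not met → [t].
/n/ (word-final) is in the target of rule 4 but the environment (before a labial or velar stop) is not met → [n].

[kʰikfezasʃuðten]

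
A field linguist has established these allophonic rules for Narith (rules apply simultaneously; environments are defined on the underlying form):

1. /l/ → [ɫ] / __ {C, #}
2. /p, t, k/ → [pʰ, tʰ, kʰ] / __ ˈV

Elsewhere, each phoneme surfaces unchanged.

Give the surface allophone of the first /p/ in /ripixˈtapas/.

/p/ — between /i/ and /i/; rule 2 does not apply here → [p].

[p]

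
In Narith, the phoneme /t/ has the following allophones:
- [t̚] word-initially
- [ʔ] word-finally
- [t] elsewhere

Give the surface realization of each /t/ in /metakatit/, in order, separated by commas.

[t], [t], [ʔ]

Occurrence 1 (position 3): no conditioning environment matches → elsewhere allophone [t].
Occurrence 2 (position 7): no conditioning environment matches → elsewhere allophone [t].
Occurrence 3 (position 9): word-finally → [ʔ].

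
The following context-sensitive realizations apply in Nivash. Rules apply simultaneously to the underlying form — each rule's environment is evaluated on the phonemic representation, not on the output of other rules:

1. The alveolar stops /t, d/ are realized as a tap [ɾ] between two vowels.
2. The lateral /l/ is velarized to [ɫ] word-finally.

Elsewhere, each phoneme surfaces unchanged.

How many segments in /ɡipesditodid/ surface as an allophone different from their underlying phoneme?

2

Segments that undergo a rule: /t/ → [ɾ] (rule 1); /d/ → [ɾ] (rule 1).
All other segments surface unchanged.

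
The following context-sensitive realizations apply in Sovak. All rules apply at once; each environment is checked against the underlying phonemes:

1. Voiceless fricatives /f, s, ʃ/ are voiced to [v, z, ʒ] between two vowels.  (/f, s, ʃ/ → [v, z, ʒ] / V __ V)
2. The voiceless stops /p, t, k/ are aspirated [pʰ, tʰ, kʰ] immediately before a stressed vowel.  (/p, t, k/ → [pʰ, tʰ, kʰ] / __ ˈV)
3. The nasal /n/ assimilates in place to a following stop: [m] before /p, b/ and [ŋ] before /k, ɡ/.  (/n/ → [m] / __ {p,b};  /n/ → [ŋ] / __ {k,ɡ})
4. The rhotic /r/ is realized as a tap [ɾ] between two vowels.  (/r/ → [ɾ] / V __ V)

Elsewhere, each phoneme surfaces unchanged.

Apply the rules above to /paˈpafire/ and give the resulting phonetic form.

[paˈpʰaviɾe]

/p/ — word-initial; rule 2 does not apply here → [p].
/a/ stays [a].
/p/ (between /a/ and /a/) occurs immediately before a stressed vowel → [pʰ] by rule 2.
/a/ (between /p/ and /f/) is unaffected → [a].
/f/ — between /a/ and /i/, between two vowels — surfaces as [v] (rule 1).
/i/ (between /f/ and /r/) is unaffected → [i].
/r/ (between /i/ and /e/): between two vowels, so rule 4 applies → [ɾ].
/e/ — not in any rule's target class → [e].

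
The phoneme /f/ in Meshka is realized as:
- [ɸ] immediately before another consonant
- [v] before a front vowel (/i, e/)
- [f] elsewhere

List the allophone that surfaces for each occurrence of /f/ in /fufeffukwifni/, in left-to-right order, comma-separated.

[f], [v], [ɸ], [f], [ɸ]

Occurrence 1 (position 1): no conditioning environment matches → elsewhere allophone [f].
Occurrence 2 (position 3): before a front vowel (/i, e/) → [v].
Occurrence 3 (position 5): immediately before another consonant → [ɸ].
Occurrence 4 (position 6): no conditioning environment matches → elsewhere allophone [f].
Occurrence 5 (position 11): immediately before another consonant → [ɸ].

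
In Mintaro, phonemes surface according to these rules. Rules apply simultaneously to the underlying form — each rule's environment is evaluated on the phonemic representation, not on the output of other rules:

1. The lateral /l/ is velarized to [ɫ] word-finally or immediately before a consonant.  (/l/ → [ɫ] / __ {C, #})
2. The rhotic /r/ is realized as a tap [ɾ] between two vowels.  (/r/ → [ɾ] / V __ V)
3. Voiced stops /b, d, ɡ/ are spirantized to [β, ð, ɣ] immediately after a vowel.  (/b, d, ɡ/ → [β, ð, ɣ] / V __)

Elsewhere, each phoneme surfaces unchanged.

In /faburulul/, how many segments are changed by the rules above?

3

Segments that undergo a rule: /b/ → [β] (rule 3); /r/ → [ɾ] (rule 2); /l/ → [ɫ] (rule 1).
All other segments surface unchanged.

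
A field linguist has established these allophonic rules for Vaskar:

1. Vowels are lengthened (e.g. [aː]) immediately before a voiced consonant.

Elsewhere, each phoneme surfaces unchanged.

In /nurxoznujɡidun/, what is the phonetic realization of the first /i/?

/i/ (between /ɡ/ and /d/) occurs before a voiced consonant → [iː] by rule 1.

[iː]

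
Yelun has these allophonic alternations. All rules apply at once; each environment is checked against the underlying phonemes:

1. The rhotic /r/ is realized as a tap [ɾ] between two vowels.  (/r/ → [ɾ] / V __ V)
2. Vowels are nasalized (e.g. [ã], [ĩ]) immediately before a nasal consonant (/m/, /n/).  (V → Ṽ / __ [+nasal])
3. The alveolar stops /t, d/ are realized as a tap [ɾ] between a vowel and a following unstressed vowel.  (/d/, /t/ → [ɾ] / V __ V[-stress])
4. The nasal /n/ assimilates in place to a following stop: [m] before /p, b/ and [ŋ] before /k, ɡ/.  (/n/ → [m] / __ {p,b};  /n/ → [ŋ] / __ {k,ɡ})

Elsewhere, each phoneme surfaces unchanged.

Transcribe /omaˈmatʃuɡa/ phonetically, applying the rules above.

[õmãˈmatʃuɡa]

/o/ — word-initial, before a nasal consonant — surfaces as [õ] (rule 2).
/m/ — not in any rule's target class → [m].
/a/ — between /m/ and /m/, before a nasal consonant — surfaces as [ã] (rule 2).
/m/ — not in any rule's target class → [m].
/a/ — between /m/ and /t/; rule 2 does not apply here → [a].
/t/ — between /a/ and /ʃ/; rule 3 does not apply here → [t].
/ʃ/ (between /t/ and /u/): no rule targets it → [ʃ].
/u/ — between /ʃ/ and /ɡ/; rule 2 does not apply here → [u].
/ɡ/ (between /u/ and /a/) is unaffected → [ɡ].
/a/ (word-final) is in the target of rule 2 but the environment (before a nasal consonant) is not met → [a].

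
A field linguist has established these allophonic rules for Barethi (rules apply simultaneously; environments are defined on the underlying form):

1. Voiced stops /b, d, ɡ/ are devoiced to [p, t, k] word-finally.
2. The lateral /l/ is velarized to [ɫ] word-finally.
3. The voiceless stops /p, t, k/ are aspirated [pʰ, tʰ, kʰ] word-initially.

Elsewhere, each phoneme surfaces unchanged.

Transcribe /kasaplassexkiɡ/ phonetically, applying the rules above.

/k/ (word-initial): word-initially, so rule 3 applies → [kʰ].
/a/ — not in any rule's target class → [a].
/s/ stays [s].
/a/ — not in any rule's target class → [a].
/p/ (between /a/ and /l/) is in the target of rule 3 but the environment (word-initially) is not met → [p].
/l/ (between /p/ and /a/): rule 2 targets it, but not word-finally → unchanged [l].
/a/ — not in any rule's target class → [a].
/s/ (between /a/ and /s/): no rule targets it → [s].
/s/ stays [s].
/e/ (between /s/ and /x/): no rule targets it → [e].
/x/ — not in any rule's target class → [x].
/k/ — between /x/ and /i/; rule 3 does not apply here → [k].
/i/ (between /k/ and /ɡ/) is unaffected → [i].
/ɡ/ (word-final) occurs word-finally → [k] by rule 1.

[kʰasaplassexkik]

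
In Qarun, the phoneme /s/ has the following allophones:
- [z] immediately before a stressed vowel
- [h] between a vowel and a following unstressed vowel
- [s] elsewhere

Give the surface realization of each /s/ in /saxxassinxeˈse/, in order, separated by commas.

Occurrence 1 (position 1): no conditioning environment matches → elsewhere allophone [s].
Occurrence 2 (position 6): no conditioning environment matches → elsewhere allophone [s].
Occurrence 3 (position 7): no conditioning environment matches → elsewhere allophone [s].
Occurrence 4 (position 12): immediately before a stressed vowel → [z].

[s], [s], [s], [z]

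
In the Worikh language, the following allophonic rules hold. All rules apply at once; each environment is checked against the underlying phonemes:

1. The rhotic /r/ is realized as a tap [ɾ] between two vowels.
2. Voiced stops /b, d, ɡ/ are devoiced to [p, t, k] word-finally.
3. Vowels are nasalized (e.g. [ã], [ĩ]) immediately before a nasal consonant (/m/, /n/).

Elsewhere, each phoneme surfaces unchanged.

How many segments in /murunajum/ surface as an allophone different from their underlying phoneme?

Segments that undergo a rule: /r/ → [ɾ] (rule 1); /u/ → [ũ] (rule 3); /u/ → [ũ] (rule 3).
All other segments surface unchanged.

3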